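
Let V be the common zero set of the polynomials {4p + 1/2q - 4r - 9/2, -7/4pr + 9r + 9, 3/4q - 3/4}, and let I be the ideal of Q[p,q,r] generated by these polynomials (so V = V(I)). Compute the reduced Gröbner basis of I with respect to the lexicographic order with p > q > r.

G = {p - r - 1, q - 1, r^2 - 29/7r - 36/7}

f_1 = 4p + 1/2q - 4r - 9/2, LT = p.
f_2 = -7/4pr + 9r + 9, LT = pr.
f_3 = 3/4q - 3/4, LT = q.

S(f_1,f_2): lcm = pr. S = 1/8qr - r^2 + 225/56r + 36/7.
  leading term qr: subtract (1/6r)·f_3 from 1/8qr - r^2 + 225/56r + 36/7 → -r^2 + 29/7r + 36/7
  leading term r^2: no divisor's leading term divides it; move -r^2 to the remainder.
  leading term r: no divisor's leading term divides it; move 29/7r to the remainder.
  leading term 1: no divisor's leading term divides it; move 36/7 to the remainder.
  remainder -r^2 + 29/7r + 36/7 ≠ 0; add g_4 = -r^2 + 29/7r + 36/7 to the basis.

The other S-polynomials (S(f_1,f_3), S(f_2,f_3), S(f_1,g_4), S(f_2,g_4), S(f_3,g_4)) all reduce to 0 modulo the current basis, so we have a Gröbner basis.
Inter-reduce: drop elements whose leading term is divisible by another's, tail-reduce, and make monic.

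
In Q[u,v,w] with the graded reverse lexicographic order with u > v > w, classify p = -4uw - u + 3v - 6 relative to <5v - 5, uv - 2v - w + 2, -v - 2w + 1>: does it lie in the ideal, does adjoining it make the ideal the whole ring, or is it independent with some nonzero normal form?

First compute the reduced Gröbner basis of I by Buchberger's algorithm.
f_1 = 5v - 5, LT = v.
f_2 = uv - 2v - w + 2, LT = uv.
f_3 = -v - 2w + 1, LT = v.

S(f_1,f_2): lcm = uv. S = -u + 2v + w - 2.
  leading term u: no divisor's leading term divides it; move -u to the remainder.
  leading term v: subtract (2/5)·f_1 from 2v + w - 2 → w
  leading term w: no divisor's leading term divides it; move w to the remainder.
  remainder -u + w ≠ 0; add h_4 = -u + w to the basis.

S(f_1,f_3): lcm = v. S = -2w.
  leading term w: no divisor's leading term divides it; move -2w to the remainder.
  remainder -2w ≠ 0; add h_5 = -2w to the basis.

The other S-polynomials (S(f_2,f_3), S(f_1,h_4), S(f_2,h_4), S(f_3,h_4), S(f_1,h_5), S(f_2,h_5), S(f_3,h_5), S(h_4,h_5)) all reduce to 0 modulo the current basis, so we have a Gröbner basis.
Inter-reduce: drop elements whose leading term is divisible by another's, tail-reduce, and make monic.
Reduced Gröbner basis: {u, v - 1, w}.
Label its elements g_1 = u, g_2 = v - 1, g_3 = w.

Reduce p = -4uw - u + 3v - 6 modulo G:
  leading term uw: subtract (-4w)·g_1 from -4uw - u + 3v - 6 → -u + 3v - 6
  leading term u: subtract (-1)·g_1 from -u + 3v - 6 → 3v - 6
  leading term v: subtract (3)·g_2 from 3v - 6 → -3
  leading term 1: no divisor's leading term divides it; move -3 to the remainder.
  normal form = -3.
The normal form is nonzero, so p ∉ I. Since p minus its normal form lies in I, I + (p) = I + (r) where r = -3; decide whether this ideal is the whole ring.
Here r = -3 is a nonzero constant, hence a unit: 1 ∈ I + (p), the Gröbner basis of I + (p) is {1}, and the enlarged system has no common solution — adjoining p is inconsistent.

Adjoining -4uw - u + 3v - 6 makes the ideal the whole ring: the system is inconsistent.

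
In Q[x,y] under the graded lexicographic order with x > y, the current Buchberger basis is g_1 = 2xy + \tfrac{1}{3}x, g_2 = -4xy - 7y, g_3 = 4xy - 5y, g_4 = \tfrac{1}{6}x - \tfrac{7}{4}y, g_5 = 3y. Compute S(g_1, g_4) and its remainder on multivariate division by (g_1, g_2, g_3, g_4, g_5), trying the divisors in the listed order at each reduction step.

lcm(LM(g_1), LM(g_4)) = xy.
S = (lcm/LT(g_1))·g_1 − (lcm/LT(g_4))·g_4 = \tfrac{21}{2}y^{2} + \tfrac{1}{6}x.
Reduce S modulo (g_1, g_2, g_3, g_4, g_5) in that order:
  leading term y^{2}: subtract (\tfrac{7}{2}y)·g_5 from \tfrac{21}{2}y^{2} + \tfrac{1}{6}x → \tfrac{1}{6}x
  leading term x: subtract (1)·g_4 from \tfrac{1}{6}x → \tfrac{7}{4}y
  leading term y: subtract (\tfrac{7}{12})·g_5 from \tfrac{7}{4}y → 0
The remainder is 0, so this S-polynomial contributes no new basis element.

S(g_1, g_4) = \tfrac{21}{2}y^{2} + \tfrac{1}{6}x; remainder on division = 0.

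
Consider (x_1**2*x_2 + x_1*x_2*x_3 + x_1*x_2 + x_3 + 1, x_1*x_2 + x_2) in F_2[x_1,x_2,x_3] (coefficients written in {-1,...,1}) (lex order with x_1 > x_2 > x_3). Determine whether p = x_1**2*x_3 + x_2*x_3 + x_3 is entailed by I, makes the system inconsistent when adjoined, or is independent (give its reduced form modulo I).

x_1**2*x_3 + x_2*x_3 + x_3 is independent of I; its normal form modulo I is x_1**2 + x_3.

First compute the reduced Gröbner basis of I by Buchberger's algorithm.
f_1 = x_1**2*x_2 + x_1*x_2*x_3 + x_1*x_2 + x_3 + 1, LT = x_1**2*x_2.
f_2 = x_1*x_2 + x_2, LT = x_1*x_2.

S(f_1,f_2): lcm = x_1**2*x_2. S = x_1*x_2*x_3 + x_3 + 1.
  reduce S modulo (f_1, f_2):
  remainder x_2*x_3 + x_3 + 1 ≠ 0; add h_3 = x_2*x_3 + x_3 + 1 to the basis.

S(f_1,h_3): lcm = x_1**2*x_2*x_3. S = x_1**2*x_3 + x_1**2 + x_1*x_2*x_3**2 + x_1*x_2*x_3 + x_3**2 + x_3.
  reduce S modulo (f_1, f_2, h_3):
  remainder x_1**2*x_3 + x_1**2 + x_3 + 1 ≠ 0; add h_4 = x_1**2*x_3 + x_1**2 + x_3 + 1 to the basis.

S(f_2,h_3): lcm = x_1*x_2*x_3. S = x_1*x_3 + x_1 + x_2*x_3.
  reduce S modulo (f_1, f_2, h_3, h_4):
  remainder x_1*x_3 + x_1 + x_3 + 1 ≠ 0; add h_5 = x_1*x_3 + x_1 + x_3 + 1 to the basis.

The other S-polynomials (S(f_1,h_4), S(f_2,h_4), S(h_3,h_4), S(f_1,h_5), S(f_2,h_5), S(h_3,h_5), S(h_4,h_5)) all reduce to 0 modulo the current basis, so we have a Gröbner basis.
Inter-reduce: drop elements whose leading term is divisible by another's, tail-reduce, and make monic.
Reduced Gröbner basis: {x_1*x_2 + x_2, x_1*x_3 + x_1 + x_3 + 1, x_2*x_3 + x_3 + 1}.
Label its elements g_1 = x_1*x_2 + x_2, g_2 = x_1*x_3 + x_1 + x_3 + 1, g_3 = x_2*x_3 + x_3 + 1.

Reduce p = x_1**2*x_3 + x_2*x_3 + x_3 modulo G:
  leading term x_1**2*x_3: subtract (x_1)·g_2 from x_1**2*x_3 + x_2*x_3 + x_3 → x_1**2 + x_1*x_3 + x_1 + x_2*x_3 + x_3
  leading term x_1**2: no divisor's leading term divides it; move x_1**2 to the remainder.
  leading term x_1*x_3: subtract (1)·g_2 from x_1*x_3 + x_1 + x_2*x_3 + x_3 → x_2*x_3 + 1
  leading term x_2*x_3: subtract (1)·g_3 from x_2*x_3 + 1 → x_3
  leading term x_3: no divisor's leading term divides it; move x_3 to the remainder.
  normal form = x_1**2 + x_3.
The normal form is nonzero, so p ∉ I. Since p minus its normal form lies in I, I + (p) = I + (r) where r = x_1**2 + x_3; decide whether this ideal is the whole ring.
Run Buchberger on G together with r (pairs among the g_i already reduce to 0 since G is a Gröbner basis):
g_1 = x_1*x_2 + x_2, LT = x_1*x_2.
g_2 = x_1*x_3 + x_1 + x_3 + 1, LT = x_1*x_3.
g_3 = x_2*x_3 + x_3 + 1, LT = x_2*x_3.
r = x_1**2 + x_3, LT = x_1**2.

S(g_1,r): lcm = x_1**2*x_2. S = x_1*x_2 + x_2*x_3.
  reduce S modulo (g_1, g_2, g_3, r):
  remainder x_2 + x_3 + 1 ≠ 0; add m_5 = x_2 + x_3 + 1 to the basis.

S(g_2,r): lcm = x_1**2*x_3. S = x_1**2 + x_1*x_3 + x_1 + x_3**2.
  reduce S modulo (g_1, g_2, g_3, r, m_5):
  remainder x_3**2 + 1 ≠ 0; add m_6 = x_3**2 + 1 to the basis.

The other S-polynomials (S(g_1,g_2), S(g_1,g_3), S(g_2,g_3), S(g_3,r), S(g_1,m_5), S(g_2,m_5), S(g_3,m_5), S(r,m_5), S(g_1,m_6), S(g_2,m_6), S(g_3,m_6), S(r,m_6), S(m_5,m_6)) all reduce to 0 modulo the current basis, so we have a Gröbner basis.
Inter-reduce: drop elements whose leading term is divisible by another's, tail-reduce, and make monic.
Reduced Gröbner basis: {x_1**2 + x_3, x_1*x_3 + x_1 + x_3 + 1, x_2 + x_3 + 1, x_3**2 + 1}.
The reduced Gröbner basis of I + (p) is {x_1**2 + x_3, x_1*x_3 + x_1 + x_3 + 1, x_2 + x_3 + 1, x_3**2 + 1} ≠ {1}, a proper ideal, so the enlarged system stays consistent: p is independent of I, with normal form x_1**2 + x_3.

Ideal membership is decidable via reduction modulo a Gröbner basis.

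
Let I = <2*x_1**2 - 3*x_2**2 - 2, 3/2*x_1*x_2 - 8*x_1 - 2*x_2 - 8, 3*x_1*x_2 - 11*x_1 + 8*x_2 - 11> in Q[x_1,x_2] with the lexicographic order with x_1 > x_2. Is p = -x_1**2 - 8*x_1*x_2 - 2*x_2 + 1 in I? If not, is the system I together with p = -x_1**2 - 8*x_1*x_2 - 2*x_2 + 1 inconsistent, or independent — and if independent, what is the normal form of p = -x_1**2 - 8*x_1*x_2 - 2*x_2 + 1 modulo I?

First compute the reduced Gröbner basis of I by Buchberger's algorithm.
f_1 = 2*x_1**2 - 3*x_2**2 - 2, LT = x_1**2.
f_2 = 3/2*x_1*x_2 - 8*x_1 - 2*x_2 - 8, LT = x_1*x_2.
f_3 = 3*x_1*x_2 - 11*x_1 + 8*x_2 - 11, LT = x_1*x_2.

S(f_1,f_2): lcm = x_1**2*x_2. S = 16/3*x_1**2 + 4/3*x_1*x_2 + 16/3*x_1 - 3/2*x_2**3 - x_2.
  leading term x_1**2: subtract (8/3)·f_1 from 16/3*x_1**2 + 4/3*x_1*x_2 + 16/3*x_1 - 3/2*x_2**3 - x_2 → 4/3*x_1*x_2 + 16/3*x_1 - 3/2*x_2**3 + 8*x_2**2 - x_2 + 16/3
  leading term x_1*x_2: subtract (8/9)·f_2 from 4/3*x_1*x_2 + 16/3*x_1 - 3/2*x_2**3 + 8*x_2**2 - x_2 + 16/3 → 112/9*x_1 - 3/2*x_2**3 + 8*x_2**2 + 7/9*x_2 + 112/9
  leading term x_1: no divisor's leading term divides it; move 112/9*x_1 to the remainder.
  leading term x_2**3: no divisor's leading term divides it; move -3/2*x_2**3 to the remainder.
  leading term x_2**2: no divisor's leading term divides it; move 8*x_2**2 to the remainder.
  leading term x_2: no divisor's leading term divides it; move 7/9*x_2 to the remainder.
  leading term 1: no divisor's leading term divides it; move 112/9 to the remainder.
  remainder 112/9*x_1 - 3/2*x_2**3 + 8*x_2**2 + 7/9*x_2 + 112/9 ≠ 0; add h_4 = 112/9*x_1 - 3/2*x_2**3 + 8*x_2**2 + 7/9*x_2 + 112/9 to the basis.

S(f_1,f_3): lcm = x_1**2*x_2. S = 11/3*x_1**2 - 8/3*x_1*x_2 + 11/3*x_1 - 3/2*x_2**3 - x_2.
  leading term x_1**2: subtract (11/6)·f_1 from 11/3*x_1**2 - 8/3*x_1*x_2 + 11/3*x_1 - 3/2*x_2**3 - x_2 → -8/3*x_1*x_2 + 11/3*x_1 - 3/2*x_2**3 + 11/2*x_2**2 - x_2 + 11/3
  leading term x_1*x_2: subtract (-16/9)·f_2 from -8/3*x_1*x_2 + 11/3*x_1 - 3/2*x_2**3 + 11/2*x_2**2 - x_2 + 11/3 → -95/9*x_1 - 3/2*x_2**3 + 11/2*x_2**2 - 41/9*x_2 - 95/9
  leading term x_1: subtract (-95/112)·h_4 from -95/9*x_1 - 3/2*x_2**3 + 11/2*x_2**2 - 41/9*x_2 - 95/9 → -621/224*x_2**3 + 86/7*x_2**2 - 187/48*x_2
  leading term x_2**3: no divisor's leading term divides it; move -621/224*x_2**3 to the remainder.
  leading term x_2**2: no divisor's leading term divides it; move 86/7*x_2**2 to the remainder.
  leading term x_2: no divisor's leading term divides it; move -187/48*x_2 to the remainder.
  remainder -621/224*x_2**3 + 86/7*x_2**2 - 187/48*x_2 ≠ 0; add h_5 = -621/224*x_2**3 + 86/7*x_2**2 - 187/48*x_2 to the basis.

S(f_2,f_3): lcm = x_1*x_2. S = -5/3*x_1 - 4*x_2 - 5/3.
  leading term x_1: subtract (-15/112)·h_4 from -5/3*x_1 - 4*x_2 - 5/3 → -45/224*x_2**3 + 15/14*x_2**2 - 187/48*x_2
  leading term x_2**3: subtract (5/69)·h_5 from -45/224*x_2**3 + 15/14*x_2**2 - 187/48*x_2 → 25/138*x_2**2 - 748/207*x_2
  leading term x_2**2: no divisor's leading term divides it; move 25/138*x_2**2 to the remainder.
  leading term x_2: no divisor's leading term divides it; move -748/207*x_2 to the remainder.
  remainder 25/138*x_2**2 - 748/207*x_2 ≠ 0; add h_6 = 25/138*x_2**2 - 748/207*x_2 to the basis.

S(f_2,h_4): lcm = x_1*x_2. S = -16/3*x_1 + 27/224*x_2**4 - 9/14*x_2**3 - 1/16*x_2**2 - 7/3*x_2 - 16/3.
  leading term x_1: subtract (-3/7)·h_4 from -16/3*x_1 + 27/224*x_2**4 - 9/14*x_2**3 - 1/16*x_2**2 - 7/3*x_2 - 16/3 → 27/224*x_2**4 - 9/7*x_2**3 + 377/112*x_2**2 - 2*x_2
  leading term x_2**4: subtract (-1/23*x_2)·h_5 from 27/224*x_2**4 - 9/7*x_2**3 + 377/112*x_2**2 - 2*x_2 → -121/161*x_2**3 + 1544/483*x_2**2 - 2*x_2
  leading term x_2**3: subtract (3872/14283)·h_5 from -121/161*x_2**3 + 1544/483*x_2**2 - 2*x_2 → -1912/14283*x_2**2 - 40444/42849*x_2
  leading term x_2**2: subtract (-3824/5175)·h_6 from -1912/14283*x_2**2 - 40444/42849*x_2 → -56108/15525*x_2
  leading term x_2: no divisor's leading term divides it; move -56108/15525*x_2 to the remainder.
  remainder -56108/15525*x_2 ≠ 0; add h_7 = -56108/15525*x_2 to the basis.

The other S-polynomials (S(f_1,h_4), S(f_3,h_4), S(f_1,h_5), S(f_2,h_5), S(f_3,h_5), S(h_4,h_5), S(f_1,h_6), S(f_2,h_6), S(f_3,h_6), S(h_4,h_6), S(h_5,h_6), S(f_1,h_7), S(f_2,h_7), S(f_3,h_7), S(h_4,h_7), S(h_5,h_7), S(h_6,h_7)) all reduce to 0 modulo the current basis, so we have a Gröbner basis.
Inter-reduce: drop elements whose leading term is divisible by another's, tail-reduce, and make monic.
Reduced Gröbner basis: {x_1 + 1, x_2}.
Label its elements g_1 = x_1 + 1, g_2 = x_2.

Reduce p = -x_1**2 - 8*x_1*x_2 - 2*x_2 + 1 modulo G:
  leading term x_1**2: subtract (-x_1)·g_1 from -x_1**2 - 8*x_1*x_2 - 2*x_2 + 1 → -8*x_1*x_2 + x_1 - 2*x_2 + 1
  leading term x_1*x_2: subtract (-8*x_2)·g_1 from -8*x_1*x_2 + x_1 - 2*x_2 + 1 → x_1 + 6*x_2 + 1
  leading term x_1: subtract (1)·g_1 from x_1 + 6*x_2 + 1 → 6*x_2
  leading term x_2: subtract (6)·g_2 from 6*x_2 → 0
  normal form = 0.
Since the normal form is 0, p ∈ I.

The remainder on division by a Gröbner basis is unique — it is the normal form.

-x_1**2 - 8*x_1*x_2 - 2*x_2 + 1 lies in I (it reduces to 0).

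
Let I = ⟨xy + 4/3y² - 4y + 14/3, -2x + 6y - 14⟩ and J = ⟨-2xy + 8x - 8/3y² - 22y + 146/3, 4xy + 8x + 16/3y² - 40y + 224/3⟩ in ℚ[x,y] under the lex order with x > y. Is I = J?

Two ideals are equal iff their reduced Gröbner bases coincide (the reduced basis is unique for a fixed ordering).
Buchberger on the first generating set:
f_1 = xy + 4/3y² - 4y + 14/3, LT = xy.
f_2 = -2x + 6y - 14, LT = x.

S(f_1,f_2): lcm = xy. S = 13/3y² - 11y + 14/3.
  reduce S modulo (f_1, f_2):
  remainder 13/3y² - 11y + 14/3 ≠ 0; add g_3 = 13/3y² - 11y + 14/3 to the basis.

The other S-polynomials (S(f_1,g_3), S(f_2,g_3)) all reduce to 0 modulo the current basis, so we have a Gröbner basis.
Inter-reduce: drop elements whose leading term is divisible by another's, tail-reduce, and make monic.
Reduced Gröbner basis: {x - 3y + 7, y² - 33/13y + 14/13}.

Buchberger on the second generating set:
h_1 = -2xy + 8x - 8/3y² - 22y + 146/3, LT = xy.
h_2 = 4xy + 8x + 16/3y² - 40y + 224/3, LT = xy.

S(h_1,h_2): lcm = xy. S = -6x + 21y - 43.
  reduce S modulo (h_1, h_2):
  remainder -6x + 21y - 43 ≠ 0; add k_3 = -6x + 21y - 43 to the basis.

S(h_1,k_3): lcm = xy. S = -4x + 29/6y² + 23/6y - 73/3.
  reduce S modulo (h_1, h_2, k_3):
  remainder 29/6y² - 61/6y + 13/3 ≠ 0; add k_4 = 29/6y² - 61/6y + 13/3 to the basis.

The other S-polynomials (S(h_2,k_3), S(h_1,k_4), S(h_2,k_4), S(k_3,k_4)) all reduce to 0 modulo the current basis, so we have a Gröbner basis.
Inter-reduce: drop elements whose leading term is divisible by another's, tail-reduce, and make monic.
Reduced Gröbner basis: {x - 7/2y + 43/6, y² - 61/29y + 26/29}.

These differ, so the ideals are not equal.
The choice of monomial ordering does not affect the verdict — as long as both bases are computed under the same ordering, their equality decides ideal equality.

No, the ideals differ.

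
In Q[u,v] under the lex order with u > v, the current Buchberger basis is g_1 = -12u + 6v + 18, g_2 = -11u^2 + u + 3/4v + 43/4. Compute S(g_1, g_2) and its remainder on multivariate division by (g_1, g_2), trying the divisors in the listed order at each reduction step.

S(g_1, g_2) = -1/2uv - 31/22u + 3/44v + 43/44; remainder on division = -1/4v^2 - 61/44v - 25/22.

lcm(LM(g_1), LM(g_2)) = u^2.
S = (lcm/LT(g_1))·g_1 − (lcm/LT(g_2))·g_2 = -1/2uv - 31/22u + 3/44v + 43/44.
Reduce S modulo (g_1, g_2) in that order:
  leading term uv: subtract (1/24v)·g_1 from -1/2uv - 31/22u + 3/44v + 43/44 → -31/22u - 1/4v^2 - 15/22v + 43/44
  leading term u: subtract (31/264)·g_1 from -31/22u - 1/4v^2 - 15/22v + 43/44 → -1/4v^2 - 61/44v - 25/22
  leading term v^2: no divisor's leading term divides it; move -1/4v^2 to the remainder.
  leading term v: no divisor's leading term divides it; move -61/44v to the remainder.
  leading term 1: no divisor's leading term divides it; move -25/22 to the remainder.
The remainder -1/4v^2 - 61/44v - 25/22 is nonzero, so it would be added as the next basis element.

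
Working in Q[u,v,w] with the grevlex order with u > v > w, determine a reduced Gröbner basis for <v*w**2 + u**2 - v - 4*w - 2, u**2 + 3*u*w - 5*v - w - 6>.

G = {v*w**2 - 3*u*w + 4*v - 3*w + 4, u**2 + 3*u*w - 5*v - w - 6}

f_1 = v*w**2 + u**2 - v - 4*w - 2, LT = v*w**2.
f_2 = u**2 + 3*u*w - 5*v - w - 6, LT = u**2.

The S-polynomials (S(f_1,f_2)) all reduce to 0 modulo the current basis, so we have a Gröbner basis.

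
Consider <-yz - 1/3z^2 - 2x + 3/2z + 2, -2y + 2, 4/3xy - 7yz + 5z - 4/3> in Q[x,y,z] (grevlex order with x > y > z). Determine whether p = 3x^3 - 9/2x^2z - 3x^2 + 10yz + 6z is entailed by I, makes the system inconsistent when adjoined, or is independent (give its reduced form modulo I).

3x^3 - 9/2x^2z - 3x^2 + 10yz + 6z is independent of I; its normal form modulo I is 16z.

First compute the reduced Gröbner basis of I by Buchberger's algorithm.
f_1 = -yz - 1/3z^2 - 2x + 3/2z + 2, LT = yz.
f_2 = -2y + 2, LT = y.
f_3 = 4/3xy - 7yz + 5z - 4/3, LT = xy.

S(f_1,f_2): lcm = yz. S = 1/3z^2 + 2x - 1/2z - 2.
  leading term z^2: no divisor's leading term divides it; move 1/3z^2 to the remainder.
  leading term x: no divisor's leading term divides it; move 2x to the remainder.
  leading term z: no divisor's leading term divides it; move -1/2z to the remainder.
  leading term 1: no divisor's leading term divides it; move -2 to the remainder.
  remainder 1/3z^2 + 2x - 1/2z - 2 ≠ 0; add h_4 = 1/3z^2 + 2x - 1/2z - 2 to the basis.

S(f_1,f_3): lcm = xyz. S = 1/3xz^2 + 21/4yz^2 + 2x^2 - 3/2xz - 15/4z^2 - 2x + z.
  leading term xz^2: subtract (x)·h_4 from 1/3xz^2 + 21/4yz^2 + 2x^2 - 3/2xz - 15/4z^2 - 2x + z → 21/4yz^2 - xz - 15/4z^2 + z
  leading term yz^2: subtract (-21/4z)·f_1 from 21/4yz^2 - xz - 15/4z^2 + z → -7/4z^3 - 23/2xz + 33/8z^2 + 23/2z
  leading term z^3: subtract (-21/4z)·h_4 from -7/4z^3 - 23/2xz + 33/8z^2 + 23/2z → -xz + 3/2z^2 + z
  leading term xz: no divisor's leading term divides it; move -xz to the remainder.
  leading term z^2: subtract (9/2)·h_4 from 3/2z^2 + z → -9x + 13/4z + 9
  leading term x: no divisor's leading term divides it; move -9x to the remainder.
  leading term z: no divisor's leading term divides it; move 13/4z to the remainder.
  leading term 1: no divisor's leading term divides it; move 9 to the remainder.
  remainder -xz - 9x + 13/4z + 9 ≠ 0; add h_5 = -xz - 9x + 13/4z + 9 to the basis.

S(f_2,f_3): lcm = xy. S = 21/4yz - x - 15/4z + 1.
  leading term yz: subtract (-21/4)·f_1 from 21/4yz - x - 15/4z + 1 → -7/4z^2 - 23/2x + 33/8z + 23/2
  leading term z^2: subtract (-21/4)·h_4 from -7/4z^2 - 23/2x + 33/8z + 23/2 → -x + 3/2z + 1
  leading term x: no divisor's leading term divides it; move -x to the remainder.
  leading term z: no divisor's leading term divides it; move 3/2z to the remainder.
  leading term 1: no divisor's leading term divides it; move 1 to the remainder.
  remainder -x + 3/2z + 1 ≠ 0; add h_6 = -x + 3/2z + 1 to the basis.

The other S-polynomials (S(f_1,h_4), S(f_2,h_4), S(f_3,h_4), S(f_1,h_5), S(f_2,h_5), S(f_3,h_5), S(h_4,h_5), S(f_1,h_6), S(f_2,h_6), S(f_3,h_6), S(h_4,h_6), S(h_5,h_6)) all reduce to 0 modulo the current basis, so we have a Gröbner basis.
Inter-reduce: drop elements whose leading term is divisible by another's, tail-reduce, and make monic.
Reduced Gröbner basis: {z^2 + 15/2z, x - 3/2z - 1, y - 1}.
Label its elements g_1 = z^2 + 15/2z, g_2 = x - 3/2z - 1, g_3 = y - 1.

Reduce p = 3x^3 - 9/2x^2z - 3x^2 + 10yz + 6z modulo G:
  leading term x^3: subtract (3x^2)·g_2 from 3x^3 - 9/2x^2z - 3x^2 + 10yz + 6z → 10yz + 6z
  leading term yz: subtract (10z)·g_3 from 10yz + 6z → 16z
  leading term z: no divisor's leading term divides it; move 16z to the remainder.
  normal form = 16z.
The normal form is nonzero, so p ∉ I. Since p minus its normal form lies in I, I + (p) = I + (r) where r = 16z; decide whether this ideal is the whole ring.
Run Buchberger on G together with r (pairs among the g_i already reduce to 0 since G is a Gröbner basis):
g_1 = z^2 + 15/2z, LT = z^2.
g_2 = x - 3/2z - 1, LT = x.
g_3 = y - 1, LT = y.
r = 16z, LT = z.

The S-polynomials (S(g_1,g_2), S(g_1,g_3), S(g_1,r), S(g_2,g_3), S(g_2,r), S(g_3,r)) all reduce to 0 modulo the current basis, so we have a Gröbner basis.
Inter-reduce: drop elements whose leading term is divisible by another's, tail-reduce, and make monic.
Reduced Gröbner basis: {x - 1, y - 1, z}.
The reduced Gröbner basis of I + (p) is {x - 1, y - 1, z} ≠ {1}, a proper ideal, so the enlarged system stays consistent: p is independent of I, with normal form 16z.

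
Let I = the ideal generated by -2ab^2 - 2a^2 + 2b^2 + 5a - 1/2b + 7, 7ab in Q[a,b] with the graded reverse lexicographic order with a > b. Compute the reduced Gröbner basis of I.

G = {b^3 - 1/4b^2 + 7/2b, a^2 - b^2 - 5/2a + 1/4b - 7/2, ab}

This is the nonlinear analogue of row-reducing a linear system.

f_1 = -2ab^2 - 2a^2 + 2b^2 + 5a - 1/2b + 7, LT = ab^2.
f_2 = 7ab, LT = ab.

S(f_1,f_2): lcm = ab^2. S = a^2 - b^2 - 5/2a + 1/4b - 7/2.
  leading term a^2: no divisor's leading term divides it; move a^2 to the remainder.
  leading term b^2: no divisor's leading term divides it; move -b^2 to the remainder.
  leading term a: no divisor's leading term divides it; move -5/2a to the remainder.
  leading term b: no divisor's leading term divides it; move 1/4b to the remainder.
  leading term 1: no divisor's leading term divides it; move -7/2 to the remainder.
  remainder a^2 - b^2 - 5/2a + 1/4b - 7/2 ≠ 0; add g_3 = a^2 - b^2 - 5/2a + 1/4b - 7/2 to the basis.

S(f_1,g_3): lcm = a^2b^2. S = b^4 + a^3 + 3/2ab^2 - 1/4b^3 - 5/2a^2 + 1/4ab + 7/2b^2 - 7/2a.
  leading term b^4: no divisor's leading term divides it; move b^4 to the remainder.
  leading term a^3: subtract (a)·g_3 from a^3 + 3/2ab^2 - 1/4b^3 - 5/2a^2 + 1/4ab + 7/2b^2 - 7/2a → 5/2ab^2 - 1/4b^3 + 7/2b^2
  leading term ab^2: subtract (-5/4)·f_1 from 5/2ab^2 - 1/4b^3 + 7/2b^2 → -1/4b^3 - 5/2a^2 + 6b^2 + 25/4a - 5/8b + 35/4
  leading term b^3: no divisor's leading term divides it; move -1/4b^3 to the remainder.
  leading term a^2: subtract (-5/2)·g_3 from -5/2a^2 + 6b^2 + 25/4a - 5/8b + 35/4 → 7/2b^2
  leading term b^2: no divisor's leading term divides it; move 7/2b^2 to the remainder.
  remainder b^4 - 1/4b^3 + 7/2b^2 ≠ 0; add g_4 = b^4 - 1/4b^3 + 7/2b^2 to the basis.

S(f_2,g_3): lcm = a^2b. S = b^3 + 5/2ab - 1/4b^2 + 7/2b.
  leading term b^3: no divisor's leading term divides it; move b^3 to the remainder.
  leading term ab: subtract (5/14)·f_2 from 5/2ab - 1/4b^2 + 7/2b → -1/4b^2 + 7/2b
  leading term b^2: no divisor's leading term divides it; move -1/4b^2 to the remainder.
  leading term b: no divisor's leading term divides it; move 7/2b to the remainder.
  remainder b^3 - 1/4b^2 + 7/2b ≠ 0; add g_5 = b^3 - 1/4b^2 + 7/2b to the basis.

The other S-polynomials (S(f_1,g_4), S(f_2,g_4), S(g_3,g_4), S(f_1,g_5), S(f_2,g_5), S(g_3,g_5), S(g_4,g_5)) all reduce to 0 modulo the current basis, so we have a Gröbner basis.
Inter-reduce: drop elements whose leading term is divisible by another's, tail-reduce, and make monic.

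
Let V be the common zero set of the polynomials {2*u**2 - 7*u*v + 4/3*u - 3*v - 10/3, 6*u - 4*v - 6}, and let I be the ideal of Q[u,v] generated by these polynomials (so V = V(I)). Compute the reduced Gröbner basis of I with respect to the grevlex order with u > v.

G = {v**2 + 29/17*v, u - 2/3*v - 1}

Buchberger's algorithm terminates because the ascending chain of leading-term ideals stabilizes.

f_1 = 2*u**2 - 7*u*v + 4/3*u - 3*v - 10/3, LT = u**2.
f_2 = 6*u - 4*v - 6, LT = u.

S(f_1,f_2): lcm = u**2. S = -17/6*u*v + 5/3*u - 3/2*v - 5/3.
  leading term u*v: subtract (-17/36*v)·f_2 from -17/6*u*v + 5/3*u - 3/2*v - 5/3 → -17/9*v**2 + 5/3*u - 13/3*v - 5/3
  leading term v**2: no divisor's leading term divides it; move -17/9*v**2 to the remainder.
  leading term u: subtract (5/18)·f_2 from 5/3*u - 13/3*v - 5/3 → -29/9*v
  leading term v: no divisor's leading term divides it; move -29/9*v to the remainder.
  remainder -17/9*v**2 - 29/9*v ≠ 0; add g_3 = -17/9*v**2 - 29/9*v to the basis.

The other S-polynomials (S(f_1,g_3), S(f_2,g_3)) all reduce to 0 modulo the current basis, so we have a Gröbner basis.
Inter-reduce: drop elements whose leading term is divisible by another's, tail-reduce, and make monic.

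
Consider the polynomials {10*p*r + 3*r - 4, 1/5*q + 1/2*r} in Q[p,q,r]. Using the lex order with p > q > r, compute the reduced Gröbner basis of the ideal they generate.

G = {p*r + 3/10*r - 2/5, q + 5/2*r}

f_1 = 10*p*r + 3*r - 4, LT = p*r.
f_2 = 1/5*q + 1/2*r, LT = q.

The S-polynomials (S(f_1,f_2)) all reduce to 0 modulo the current basis, so we have a Gröbner basis.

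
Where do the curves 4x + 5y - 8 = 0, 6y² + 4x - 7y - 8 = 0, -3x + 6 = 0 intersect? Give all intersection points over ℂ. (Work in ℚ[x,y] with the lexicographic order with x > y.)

{(2, 0)}

Compute a lex Gröbner basis by Buchberger's algorithm.
f_1 = 4x + 5y - 8, LT = x.
f_2 = 4x + 6y² - 7y - 8, LT = x.
f_3 = -3x + 6, LT = x.

S(f_1,f_2): lcm = x. S = -3/2y² + 3y.
  reduce S modulo (f_1, f_2, f_3):
  remainder -3/2y² + 3y ≠ 0; add h_4 = -3/2y² + 3y to the basis.

S(f_1,f_3): lcm = x. S = 5/4y.
  reduce S modulo (f_1, f_2, f_3, h_4):
  remainder 5/4y ≠ 0; add h_5 = 5/4y to the basis.

The other S-polynomials (S(f_2,f_3), S(f_1,h_4), S(f_2,h_4), S(f_3,h_4), S(f_1,h_5), S(f_2,h_5), S(f_3,h_5), S(h_4,h_5)) all reduce to 0 modulo the current basis, so we have a Gröbner basis.
Inter-reduce: drop elements whose leading term is divisible by another's, tail-reduce, and make monic.
Reduced Gröbner basis: {x - 2, y}.

Since the basis is lex-ordered, y is univariate in y. Its roots are {0}. Back-substituting each root into the other basis elements fixes the other coordinates.
  y = 0: the earlier basis element becomes x - 2 = 0, giving x = 2 — point (2, 0).
Zero-dimensionality of the ideal guarantees finitely many solutions over ℂ.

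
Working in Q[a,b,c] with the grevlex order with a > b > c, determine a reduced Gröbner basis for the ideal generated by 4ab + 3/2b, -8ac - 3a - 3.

G = {ab + 3/8b, ac + 3/8a + 3/8, bc - 5/8b}

f_1 = 4ab + 3/2b, LT = ab.
f_2 = -8ac - 3a - 3, LT = ac.

S(f_1,f_2): lcm = abc. S = -3/8ab + 3/8bc - 3/8b.
  reduce S modulo (f_1, f_2):
  remainder 3/8bc - 15/64b ≠ 0; add g_3 = 3/8bc - 15/64b to the basis.

The other S-polynomials (S(f_1,g_3), S(f_2,g_3)) all reduce to 0 modulo the current basis, so we have a Gröbner basis.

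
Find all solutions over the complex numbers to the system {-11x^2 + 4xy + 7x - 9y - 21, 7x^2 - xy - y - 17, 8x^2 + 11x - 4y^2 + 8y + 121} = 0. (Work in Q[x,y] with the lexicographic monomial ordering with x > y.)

{(1, -5)}

Compute a lex Gröbner basis by Buchberger's algorithm.
f_1 = -11x^2 + 4xy + 7x - 9y - 21, LT = x^2.
f_2 = 7x^2 - xy - y - 17, LT = x^2.
f_3 = 8x^2 + 11x - 4y^2 + 8y + 121, LT = x^2.

S(f_1,f_2): lcm = x^2. S = -17/77xy - 7/11x + 74/77y + 334/77.
  leading term xy: no divisor's leading term divides it; move -17/77xy to the remainder.
  leading term x: no divisor's leading term divides it; move -7/11x to the remainder.
  leading term y: no divisor's leading term divides it; move 74/77y to the remainder.
  leading term 1: no divisor's leading term divides it; move 334/77 to the remainder.
  remainder -17/77xy - 7/11x + 74/77y + 334/77 ≠ 0; add h_4 = -17/77xy - 7/11x + 74/77y + 334/77 to the basis.

S(f_1,f_3): lcm = x^2. S = -4/11xy - 177/88x + 1/2y^2 - 2/11y - 1163/88.
  leading term xy: subtract (28/17)·h_4 from -4/11xy - 177/88x + 1/2y^2 - 2/11y - 1163/88 → -131/136x + 1/2y^2 - 30/17y - 2769/136
  leading term x: no divisor's leading term divides it; move -131/136x to the remainder.
  leading term y^2: no divisor's leading term divides it; move 1/2y^2 to the remainder.
  leading term y: no divisor's leading term divides it; move -30/17y to the remainder.
  leading term 1: no divisor's leading term divides it; move -2769/136 to the remainder.
  remainder -131/136x + 1/2y^2 - 30/17y - 2769/136 ≠ 0; add h_5 = -131/136x + 1/2y^2 - 30/17y - 2769/136 to the basis.

S(f_1,h_4): lcm = x^2y. S = -49/17x^2 - 4/11xy^2 + 695/187xy + 334/17x + 9/11y^2 + 21/11y.
  leading term x^2: subtract (49/187)·f_1 from -49/17x^2 - 4/11xy^2 + 695/187xy + 334/17x + 9/11y^2 + 21/11y → -4/11xy^2 + 499/187xy + 3331/187x + 9/11y^2 + 798/187y + 1029/187
  leading term xy^2: subtract (28/17y)·h_4 from -4/11xy^2 + 499/187xy + 3331/187x + 9/11y^2 + 798/187y + 1029/187 → 695/187xy + 3331/187x - 13/17y^2 - 538/187y + 1029/187
  leading term xy: subtract (-4865/289)·h_4 from 695/187xy + 3331/187x - 13/17y^2 - 538/187y + 1029/187 → 2052/289x - 13/17y^2 + 3844/289y + 22693/289
  leading term x: subtract (-16416/2227)·h_5 from 2052/289x - 13/17y^2 + 3844/289y + 22693/289 → 6505/2227y^2 + 652/2227y - 159365/2227
  leading term y^2: no divisor's leading term divides it; move 6505/2227y^2 to the remainder.
  leading term y: no divisor's leading term divides it; move 652/2227y to the remainder.
  leading term 1: no divisor's leading term divides it; move -159365/2227 to the remainder.
  remainder 6505/2227y^2 + 652/2227y - 159365/2227 ≠ 0; add h_6 = 6505/2227y^2 + 652/2227y - 159365/2227 to the basis.

S(f_3,h_4): lcm = x^2y. S = -49/17x^2 + 779/136xy + 334/17x - 1/2y^3 + y^2 + 121/8y.
  leading term x^2: subtract (49/187)·f_1 from -49/17x^2 + 779/136xy + 334/17x - 1/2y^3 + y^2 + 121/8y → 7001/1496xy + 3331/187x - 1/2y^3 + y^2 + 26155/1496y + 1029/187
  leading term xy: subtract (-49007/2312)·h_4 from 7001/1496xy + 3331/187x - 1/2y^3 + y^2 + 26155/1496y + 1029/187 → 9997/2312x - 1/2y^3 + y^2 + 87519/2312y + 112649/1156
  leading term x: subtract (-9997/2227)·h_5 from 9997/2312x - 1/2y^3 + y^2 + 87519/2312y + 112649/1156 → -1/2y^3 + 14451/4454y^2 + 533277/17816y + 107785/17816
  leading term y^3: subtract (-2227/13010y)·h_6 from -1/2y^3 + 14451/4454y^2 + 533277/17816y + 107785/17816 → 95455759/28973270y^2 + 409868693/23178616y + 107785/17816
  leading term y^2: subtract (95455759/84630050)·h_6 from 95455759/28973270y^2 + 409868693/23178616y + 107785/17816 → 99862829163/5754843400y + 99862829163/1150968680
  leading term y: no divisor's leading term divides it; move 99862829163/5754843400y to the remainder.
  leading term 1: no divisor's leading term divides it; move 99862829163/1150968680 to the remainder.
  remainder 99862829163/5754843400y + 99862829163/1150968680 ≠ 0; add h_7 = 99862829163/5754843400y + 99862829163/1150968680 to the basis.

The other S-polynomials (S(f_2,f_3), S(f_2,h_4), S(f_1,h_5), S(f_2,h_5), S(f_3,h_5), S(h_4,h_5), S(f_1,h_6), S(f_2,h_6), S(f_3,h_6), S(h_4,h_6), S(h_5,h_6), S(f_1,h_7), S(f_2,h_7), S(f_3,h_7), S(h_4,h_7), S(h_5,h_7), S(h_6,h_7)) all reduce to 0 modulo the current basis, so we have a Gröbner basis.
Inter-reduce: drop elements whose leading term is divisible by another's, tail-reduce, and make monic.
Reduced Gröbner basis: {x - 1, y + 5}.

Elimination: the polynomial y + 5 lies in the elimination ideal for y, so y ∈ {-5}. For each such y, the remaining basis elements (now univariate) give the rest of the solution.
  y = -5: the earlier basis element becomes x - 1 = 0, giving x = 1 — point (1, -5).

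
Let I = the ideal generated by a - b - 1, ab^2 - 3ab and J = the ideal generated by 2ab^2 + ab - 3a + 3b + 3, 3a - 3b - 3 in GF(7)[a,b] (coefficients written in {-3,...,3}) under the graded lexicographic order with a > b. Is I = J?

Yes, the ideals are equal.

Equality of ideals is decidable: compute both reduced Gröbner bases (unique for the ordering) and check whether they agree.
Buchberger on the first generating set:
f_1 = a - b - 1, LT = a.
f_2 = ab^2 - 3ab, LT = ab^2.

S(f_1,f_2): lcm = ab^2. S = -b^3 + 3ab - b^2.
  leading term b^3: no divisor's leading term divides it; move -b^3 to the remainder.
  leading term ab: subtract (3b)·f_1 from 3ab - b^2 → 2b^2 + 3b
  leading term b^2: no divisor's leading term divides it; move 2b^2 to the remainder.
  leading term b: no divisor's leading term divides it; move 3b to the remainder.
  remainder -b^3 + 2b^2 + 3b ≠ 0; add g_3 = -b^3 + 2b^2 + 3b to the basis.

The other S-polynomials (S(f_1,g_3), S(f_2,g_3)) all reduce to 0 modulo the current basis, so we have a Gröbner basis.
Inter-reduce: drop elements whose leading term is divisible by another's, tail-reduce, and make monic.
Reduced Gröbner basis: {b^3 - 2b^2 - 3b, a - b - 1}.

Buchberger on the second generating set:
h_1 = 2ab^2 + ab - 3a + 3b + 3, LT = ab^2.
h_2 = 3a - 3b - 3, LT = a.

S(h_1,h_2): lcm = ab^2. S = b^3 - 3ab + b^2 + 2a - 2b - 2.
  leading term b^3: no divisor's leading term divides it; move b^3 to the remainder.
  leading term ab: subtract (-b)·h_2 from -3ab + b^2 + 2a - 2b - 2 → -2b^2 + 2a + 2b - 2
  leading term b^2: no divisor's leading term divides it; move -2b^2 to the remainder.
  leading term a: subtract (3)·h_2 from 2a + 2b - 2 → -3b
  leading term b: no divisor's leading term divides it; move -3b to the remainder.
  remainder b^3 - 2b^2 - 3b ≠ 0; add k_3 = b^3 - 2b^2 - 3b to the basis.

The other S-polynomials (S(h_1,k_3), S(h_2,k_3)) all reduce to 0 modulo the current basis, so we have a Gröbner basis.
Inter-reduce: drop elements whose leading term is divisible by another's, tail-reduce, and make monic.
Reduced Gröbner basis: {b^3 - 2b^2 - 3b, a - b - 1}.

The two bases agree; hence the ideals are identical.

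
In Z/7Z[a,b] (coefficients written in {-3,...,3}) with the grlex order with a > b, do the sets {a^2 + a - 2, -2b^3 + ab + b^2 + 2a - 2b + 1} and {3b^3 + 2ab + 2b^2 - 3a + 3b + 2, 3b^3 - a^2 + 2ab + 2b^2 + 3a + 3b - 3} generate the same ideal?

Equality of ideals is decidable: compute both reduced Gröbner bases (unique for the ordering) and check whether they agree.
Buchberger on the first generating set:
f_1 = a^2 + a - 2, LT = a^2.
f_2 = -2b^3 + ab + b^2 + 2a - 2b + 1, LT = b^3.

The S-polynomials (S(f_1,f_2)) all reduce to 0 modulo the current basis, so we have a Gröbner basis.
Inter-reduce: drop elements whose leading term is divisible by another's, tail-reduce, and make monic.
Reduced Gröbner basis: {b^3 + 3ab + 3b^2 - a + b + 3, a^2 + a - 2}.

Buchberger on the second generating set:
h_1 = 3b^3 + 2ab + 2b^2 - 3a + 3b + 2, LT = b^3.
h_2 = 3b^3 - a^2 + 2ab + 2b^2 + 3a + 3b - 3, LT = b^3.

S(h_1,h_2): lcm = b^3. S = -2a^2 - 2a - 3.
  leading term a^2: no divisor's leading term divides it; move -2a^2 to the remainder.
  leading term a: no divisor's leading term divides it; move -2a to the remainder.
  leading term 1: no divisor's leading term divides it; move -3 to the remainder.
  remainder -2a^2 - 2a - 3 ≠ 0; add k_3 = -2a^2 - 2a - 3 to the basis.

The other S-polynomials (S(h_1,k_3), S(h_2,k_3)) all reduce to 0 modulo the current basis, so we have a Gröbner basis.
Inter-reduce: drop elements whose leading term is divisible by another's, tail-reduce, and make monic.
Reduced Gröbner basis: {b^3 + 3ab + 3b^2 - a + b + 3, a^2 + a - 2}.

Same reduced basis, so the two generating sets span the same ideal.
The choice of monomial ordering does not affect the verdict — as long as both bases are computed under the same ordering, their equality decides ideal equality.

Yes, the ideals are equal.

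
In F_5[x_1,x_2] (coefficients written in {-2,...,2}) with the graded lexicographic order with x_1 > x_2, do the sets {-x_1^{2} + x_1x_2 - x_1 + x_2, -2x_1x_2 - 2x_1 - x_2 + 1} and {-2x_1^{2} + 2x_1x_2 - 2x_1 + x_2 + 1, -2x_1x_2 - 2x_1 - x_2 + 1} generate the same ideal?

For a fixed monomial order, each ideal has a unique reduced Gröbner basis; comparing bases decides equality.
Buchberger on the first generating set:
f_1 = -x_1^{2} + x_1x_2 - x_1 + x_2, LT = x_1^{2}.
f_2 = -2x_1x_2 - 2x_1 - x_2 + 1, LT = x_1x_2.

S(f_1,f_2): lcm = x_1^{2}x_2. S = -x_1x_2^{2} - x_1^{2} - 2x_1x_2 - x_2^{2} - 2x_1.
  reduce S modulo (f_1, f_2):
  remainder 2x_2^{2} + x_1 + 2x_2 - 1 ≠ 0; add g_3 = 2x_2^{2} + x_1 + 2x_2 - 1 to the basis.

The other S-polynomials (S(f_1,g_3), S(f_2,g_3)) all reduce to 0 modulo the current basis, so we have a Gröbner basis.
Inter-reduce: drop elements whose leading term is divisible by another's, tail-reduce, and make monic.
Reduced Gröbner basis: {x_1^{2} + 2x_1 + 2x_2 + 2, x_1x_2 + x_1 - 2x_2 + 2, x_2^{2} - 2x_1 + x_2 + 2}.

Buchberger on the second generating set:
h_1 = -2x_1^{2} + 2x_1x_2 - 2x_1 + x_2 + 1, LT = x_1^{2}.
h_2 = -2x_1x_2 - 2x_1 - x_2 + 1, LT = x_1x_2.

S(h_1,h_2): lcm = x_1^{2}x_2. S = -x_1x_2^{2} - x_1^{2} - 2x_1x_2 + 2x_2^{2} - 2x_1 + 2x_2.
  reduce S modulo (h_1, h_2):
  remainder x_1 + 2x_2 + 1 ≠ 0; add k_3 = x_1 + 2x_2 + 1 to the basis.

S(h_2,k_3): lcm = x_1x_2. S = -2x_2^{2} + x_1 + 2x_2 + 2.
  reduce S modulo (h_1, h_2, k_3):
  remainder -2x_2^{2} + 1 ≠ 0; add k_4 = -2x_2^{2} + 1 to the basis.

The other S-polynomials (S(h_1,k_3), S(h_1,k_4), S(h_2,k_4), S(k_3,k_4)) all reduce to 0 modulo the current basis, so we have a Gröbner basis.
Inter-reduce: drop elements whose leading term is divisible by another's, tail-reduce, and make monic.
Reduced Gröbner basis: {x_2^{2} + 2, x_1 + 2x_2 + 1}.

These differ, so the ideals are not equal.
The same test decides containment: I ⊆ J iff every generator of I reduces to 0 modulo a Gröbner basis of J.

No, the ideals differ.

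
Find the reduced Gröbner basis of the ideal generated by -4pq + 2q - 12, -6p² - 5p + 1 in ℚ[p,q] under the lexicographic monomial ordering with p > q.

G = {p - ⅙q + 4/3, q² - 11q + 18}

Buchberger's algorithm terminates because the ascending chain of leading-term ideals stabilizes.

f_1 = -4pq + 2q - 12, LT = pq.
f_2 = -6p² - 5p + 1, LT = p².

S(f_1,f_2): lcm = p²q. S = -4/3pq + 3p + ⅙q.
  leading term pq: subtract (⅓)·f_1 from -4/3pq + 3p + ⅙q → 3p - ½q + 4
  leading term p: no divisor's leading term divides it; move 3p to the remainder.
  leading term q: no divisor's leading term divides it; move -½q to the remainder.
  leading term 1: no divisor's leading term divides it; move 4 to the remainder.
  remainder 3p - ½q + 4 ≠ 0; add g_3 = 3p - ½q + 4 to the basis.

S(f_1,g_3): lcm = pq. S = ⅙q² - 11/6q + 3.
  leading term q²: no divisor's leading term divides it; move ⅙q² to the remainder.
  leading term q: no divisor's leading term divides it; move -11/6q to the remainder.
  leading term 1: no divisor's leading term divides it; move 3 to the remainder.
  remainder ⅙q² - 11/6q + 3 ≠ 0; add g_4 = ⅙q² - 11/6q + 3 to the basis.

The other S-polynomials (S(f_2,g_3), S(f_1,g_4), S(f_2,g_4), S(g_3,g_4)) all reduce to 0 modulo the current basis, so we have a Gröbner basis.
Inter-reduce: drop elements whose leading term is divisible by another's, tail-reduce, and make monic.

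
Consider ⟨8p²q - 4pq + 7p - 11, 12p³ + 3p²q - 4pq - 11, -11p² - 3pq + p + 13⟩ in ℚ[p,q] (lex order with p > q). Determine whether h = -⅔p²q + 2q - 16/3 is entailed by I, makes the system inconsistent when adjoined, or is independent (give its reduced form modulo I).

Adjoining -⅔p²q + 2q - 16/3 makes the ideal the whole ring: the system is inconsistent.

First compute the reduced Gröbner basis of I by Buchberger's algorithm.
f_1 = 8p²q - 4pq + 7p - 11, LT = p²q.
f_2 = 12p³ + 3p²q - 4pq - 11, LT = p³.
f_3 = -11p² - 3pq + p + 13, LT = p².

S(f_1,f_2): lcm = p³q. S = -¼p²q² - ½p²q + ⅞p² + ⅓pq² - 11/8p + 11/12q.
  leading term p²q²: subtract (-1/32q)·f_1 from -¼p²q² - ½p²q + ⅞p² + ⅓pq² - 11/8p + 11/12q → -½p²q + ⅞p² + 5/24pq² + 7/32pq - 11/8p + 55/96q
  leading term p²q: subtract (-1/16)·f_1 from -½p²q + ⅞p² + 5/24pq² + 7/32pq - 11/8p + 55/96q → ⅞p² + 5/24pq² - 1/32pq - 15/16p + 55/96q - 11/16
  leading term p²: subtract (-7/88)·f_3 from ⅞p² + 5/24pq² - 1/32pq - 15/16p + 55/96q - 11/16 → 5/24pq² - 95/352pq - 151/176p + 55/96q + 61/176
  leading term pq²: no divisor's leading term divides it; move 5/24pq² to the remainder.
  leading term pq: no divisor's leading term divides it; move -95/352pq to the remainder.
  leading term p: no divisor's leading term divides it; move -151/176p to the remainder.
  leading term q: no divisor's leading term divides it; move 55/96q to the remainder.
  leading term 1: no divisor's leading term divides it; move 61/176 to the remainder.
  remainder 5/24pq² - 95/352pq - 151/176p + 55/96q + 61/176 ≠ 0; add k_4 = 5/24pq² - 95/352pq - 151/176p + 55/96q + 61/176 to the basis.

S(f_1,f_3): lcm = p²q. S = -3/11pq² - 9/22pq + ⅞p + 13/11q - 11/8.
  leading term pq²: subtract (-72/55)·k_4 from -3/11pq² - 9/22pq + ⅞p + 13/11q - 11/8 → -369/484pq - 1201/4840p + 85/44q - 4459/4840
  leading term pq: no divisor's leading term divides it; move -369/484pq to the remainder.
  leading term p: no divisor's leading term divides it; move -1201/4840p to the remainder.
  leading term q: no divisor's leading term divides it; move 85/44q to the remainder.
  leading term 1: no divisor's leading term divides it; move -4459/4840 to the remainder.
  remainder -369/484pq - 1201/4840p + 85/44q - 4459/4840 ≠ 0; add k_5 = -369/484pq - 1201/4840p + 85/44q - 4459/4840 to the basis.

S(f_2,f_3): lcm = p³. S = -1/44p²q + 1/11p² - ⅓pq + 13/11p - 11/12.
  leading term p²q: subtract (-1/352)·f_1 from -1/44p²q + 1/11p² - ⅓pq + 13/11p - 11/12 → 1/11p² - 91/264pq + 423/352p - 91/96
  leading term p²: subtract (-1/121)·f_3 from 1/11p² - 91/264pq + 423/352p - 91/96 → -1073/2904pq + 4685/3872p - 9763/11616
  leading term pq: subtract (1073/2214)·k_5 from -1073/2904pq + 4685/3872p - 9763/11616 → 2591711/1948320p - 91205/97416q - 767611/1948320
  leading term p: no divisor's leading term divides it; move 2591711/1948320p to the remainder.
  leading term q: no divisor's leading term divides it; move -91205/97416q to the remainder.
  leading term 1: no divisor's leading term divides it; move -767611/1948320 to the remainder.
  remainder 2591711/1948320p - 91205/97416q - 767611/1948320 ≠ 0; add k_6 = 2591711/1948320p - 91205/97416q - 767611/1948320 to the basis.

S(f_1,k_4): lcm = p²q². S = 57/44p²q + 453/110p² - ½pq² - 15/8pq - 183/110p - 11/8q.
  leading term p²q: subtract (57/352)·f_1 from 57/44p²q + 453/110p² - ½pq² - 15/8pq - 183/110p - 11/8q → 453/110p² - ½pq² - 27/22pq - 4923/1760p - 11/8q + 57/32
  leading term p²: subtract (-453/1210)·f_3 from 453/110p² - ½pq² - 27/22pq - 4923/1760p - 11/8q + 57/32 → -½pq² - 1422/605pq - 9381/3872p - 11/8q + 128709/19360
  leading term pq²: subtract (-12/5)·k_4 from -½pq² - 1422/605pq - 9381/3872p - 11/8q + 128709/19360 → -14511/4840pq - 86769/19360p + 144813/19360
  leading term pq: subtract (4837/1230)·k_5 from -14511/4840pq - 86769/19360p + 144813/19360 → -3794951/1082400p - 82229/10824q + 12017851/1082400
  leading term p: subtract (-34154559/12958555)·k_6 from -3794951/1082400p - 82229/10824q + 12017851/1082400 → -104337585/10366844q + 104337585/10366844
  leading term q: no divisor's leading term divides it; move -104337585/10366844q to the remainder.
  leading term 1: no divisor's leading term divides it; move 104337585/10366844 to the remainder.
  remainder -104337585/10366844q + 104337585/10366844 ≠ 0; add k_7 = -104337585/10366844q + 104337585/10366844 to the basis.

The other S-polynomials (S(f_2,k_4), S(f_3,k_4), S(f_1,k_5), S(f_2,k_5), S(f_3,k_5), S(k_4,k_5), S(f_1,k_6), S(f_2,k_6), S(f_3,k_6), S(k_4,k_6), S(k_5,k_6), S(f_1,k_7), S(f_2,k_7), S(f_3,k_7), S(k_4,k_7), S(k_5,k_7), S(k_6,k_7)) all reduce to 0 modulo the current basis, so we have a Gröbner basis.
Inter-reduce: drop elements whose leading term is divisible by another's, tail-reduce, and make monic.
Reduced Gröbner basis: {p - 1, q - 1}.
Label its elements g_1 = p - 1, g_2 = q - 1.

Reduce h = -⅔p²q + 2q - 16/3 modulo G:
  leading term p²q: subtract (-⅔pq)·g_1 from -⅔p²q + 2q - 16/3 → -⅔pq + 2q - 16/3
  leading term pq: subtract (-⅔q)·g_1 from -⅔pq + 2q - 16/3 → 4/3q - 16/3
  leading term q: subtract (4/3)·g_2 from 4/3q - 16/3 → -4
  leading term 1: no divisor's leading term divides it; move -4 to the remainder.
  normal form = -4.
The normal form is nonzero, so h ∉ I. Since h minus its normal form lies in I, I + (h) = I + (r) where r = -4; decide whether this ideal is the whole ring.
Here r = -4 is a nonzero constant, hence a unit: 1 ∈ I + (h), the Gröbner basis of I + (h) is {1}, and the enlarged system has no common solution — adjoining h is inconsistent.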